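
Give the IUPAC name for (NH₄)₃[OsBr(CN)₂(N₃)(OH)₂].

The 3 ammonium counter-ions carry a total charge of +3, so each complex ion is 3−.
Ligand charges: 2×cyano (-1 each), 1×azido (-1 each), 1×bromo (-1 each), 2×hydroxo (-1 each); total -6. So Os + (-6) = 3−, giving Os = +3.
Ligands are named alphabetically: azido before bromo before cyano before hydroxo.
The complex ion is anionic, so osmium takes the -ate form osmate(III).

ammonium azidobromodicyanodihydroxoosmate(III)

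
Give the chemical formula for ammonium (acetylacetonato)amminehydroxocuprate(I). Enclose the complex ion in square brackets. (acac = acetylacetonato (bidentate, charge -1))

NH4[Cu(acac)(NH3)(OH)]

Ligands: 1 acetylacetonato (acac, -1), 1 hydroxo (OH, -1), 1 ammine (NH3, neutral). Ligand charge sum = -2.
Charge balance with ammonium (+1) requires 1 complex ion per 1 ammonium.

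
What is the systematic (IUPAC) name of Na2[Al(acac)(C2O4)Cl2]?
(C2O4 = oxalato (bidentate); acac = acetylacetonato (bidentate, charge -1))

sodium (acetylacetonato)dichlorooxalatoaluminate(III)

The 2 sodium counter-ions carry a total charge of +2, so each complex ion is 2−.
Ligand charges: 1×oxalato (-2 each), 2×chloro (-1 each), 1×acetylacetonato (-1 each); total -5. So Al + (-5) = 2−, giving Al = +3.
The complex ion is anionic, so aluminium takes the -ate form aluminate(III).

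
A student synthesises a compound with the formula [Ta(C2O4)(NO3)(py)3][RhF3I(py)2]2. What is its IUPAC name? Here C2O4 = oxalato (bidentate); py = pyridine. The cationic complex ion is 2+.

The complex cation is given as 2+; its ligand charges sum to -3, so Ta = +5.
With 2 anions per cation, each anion must be 2/2 = 1−.
Anion: ligand charges sum to -4; for the ion to be 1−, Rh = +3.

nitratooxalatotris(pyridine)tantalum(V) trifluoroiodobis(pyridine)rhodate(III)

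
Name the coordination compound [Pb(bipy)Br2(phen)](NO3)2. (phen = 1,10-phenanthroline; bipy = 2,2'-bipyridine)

The 2 nitrate counter-ions carry a total charge of -2, so each complex ion is 2+.
Ligand charges: 1×1,10-phenanthroline (neutral), 1×2,2'-bipyridine (neutral), 2×bromo (-1 each); total -2. So Pb + (-2) = 2+, giving Pb = +4.
Ligands are named alphabetically: bipyridine before bromo before phenanthroline.

(2,2'-bipyridine)dibromo(1,10-phenanthroline)lead(IV) nitrate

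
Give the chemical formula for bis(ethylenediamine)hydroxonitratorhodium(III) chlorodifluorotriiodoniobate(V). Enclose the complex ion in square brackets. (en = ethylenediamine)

[Rh(en)2(NO3)(OH)][NbClF2I3]

Cation [Rh…]: ligand charges -2, Rh(III) ⇒ ion charge 1+.
Anion [Nb…]: ligand charges -6, Nb(V) ⇒ ion charge 1−.
One 1+ cation balances one 1− anion.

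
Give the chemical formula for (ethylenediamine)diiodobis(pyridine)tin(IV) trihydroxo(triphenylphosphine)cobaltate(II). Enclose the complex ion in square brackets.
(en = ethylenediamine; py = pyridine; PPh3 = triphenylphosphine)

Cation [Sn…]: ligand charges -2, Sn(IV) ⇒ ion charge 2+.
Anion [Co…]: ligand charges -3, Co(II) ⇒ ion charge 1−.
One 2+ cation requires 2 of the 1− anion.

[Sn(en)I2(py)2][Co(OH)3(PPh3)]2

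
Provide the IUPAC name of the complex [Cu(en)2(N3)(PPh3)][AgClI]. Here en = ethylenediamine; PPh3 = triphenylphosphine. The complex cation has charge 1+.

The complex cation is given as 1+; its ligand charges sum to -1, so Cu = +2.
A 1:1 salt means the anion carries the equal and opposite charge, 1−.
Anion: ligand charges sum to -2; for the ion to be 1−, Ag = +1.

azidobis(ethylenediamine)(triphenylphosphine)copper(II) chloroiodoargentate(I)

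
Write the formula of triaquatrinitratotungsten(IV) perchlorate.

Ligands: 3 aqua (H2O, neutral), 3 nitrato (NO3, -1). Ligand charge sum = -3.
With W in oxidation state +4, the complex ion is [W...]^1+.
Charge balance with perchlorate (-1) requires 1 complex ion per 1 perchlorate.

[W(H2O)3(NO3)3]ClO4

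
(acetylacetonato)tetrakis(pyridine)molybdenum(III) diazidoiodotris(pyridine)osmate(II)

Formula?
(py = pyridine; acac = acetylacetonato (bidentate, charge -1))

Cation [Mo…]: ligand charges -1, Mo(III) ⇒ ion charge 2+.
Anion [Os…]: ligand charges -3, Os(II) ⇒ ion charge 1−.
One 2+ cation requires 2 of the 1− anion.

[Mo(acac)(py)4][OsI(N3)2(py)3]2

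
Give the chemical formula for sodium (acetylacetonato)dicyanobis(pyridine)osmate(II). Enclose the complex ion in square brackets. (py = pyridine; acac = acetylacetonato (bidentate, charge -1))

Na[Os(acac)(CN)2(py)2]

Ligands: 2 pyridine (py, neutral), 1 acetylacetonato (acac, -1), 2 cyano (CN, -1). Ligand charge sum = -3.
With Os in oxidation state +2, the complex ion is [Os...]^1−.
Charge balance with sodium (+1) requires 1 complex ion per 1 sodium.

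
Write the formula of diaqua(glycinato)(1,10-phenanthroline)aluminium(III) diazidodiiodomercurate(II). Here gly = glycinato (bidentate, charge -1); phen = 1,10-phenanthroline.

Cation [Al…]: ligand charges -1, Al(III) ⇒ ion charge 2+.
Anion [Hg…]: ligand charges -4, Hg(II) ⇒ ion charge 2−.
One 2+ cation balances one 2− anion.

[Al(gly)(H2O)2(phen)][HgI2(N3)2]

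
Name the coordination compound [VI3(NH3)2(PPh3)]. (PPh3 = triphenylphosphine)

There is no counter-ion, so the complex is neutral overall.
Ligand charges: 3×iodo (-1 each), 1×triphenylphosphine (neutral), 2×ammine (neutral); total -3. So V + (-3) = 0, giving V = +3.
Ligands are named alphabetically: ammine before iodo before triphenylphosphine.

diamminetriiodo(triphenylphosphine)vanadium(III)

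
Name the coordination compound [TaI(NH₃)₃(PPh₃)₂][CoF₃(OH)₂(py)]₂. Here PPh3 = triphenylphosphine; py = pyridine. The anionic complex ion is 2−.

The complex anion is given as 2−; its ligand charges sum to -5, so Co = +3.
With 2 anions per cation, the cation must be 2×2 = 4+.
Cation: ligand charges sum to -1; for the ion to be 4+, Ta = +5.

triammineiodobis(triphenylphosphine)tantalum(V) trifluorodihydroxo(pyridine)cobaltate(III)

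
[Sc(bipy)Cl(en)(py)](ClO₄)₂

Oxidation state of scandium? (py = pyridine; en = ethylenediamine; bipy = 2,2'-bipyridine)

+3

2 perchlorate outside the brackets (-1 each) → the complex ion is 2+.
Ligand charges: 1×py neutral; 1×en neutral; 1×bipy neutral; 1×Cl = -1; sum -1.
Sc + (-1) = 2+ ⇒ Sc is +3.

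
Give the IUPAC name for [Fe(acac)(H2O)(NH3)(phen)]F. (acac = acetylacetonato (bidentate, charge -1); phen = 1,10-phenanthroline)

The 1 fluoride counter-ion carries a total charge of -1, so each complex ion is 1+.
Ligand charges: 1×acetylacetonato (-1 each), 1×1,10-phenanthroline (neutral), 1×ammine (neutral), 1×aqua (neutral); total -1. So Fe + (-1) = 1+, giving Fe = +2.
Ligands are named alphabetically: acetylacetonato before ammine before aqua before phenanthroline.

(acetylacetonato)ammineaqua(1,10-phenanthroline)iron(II) fluoride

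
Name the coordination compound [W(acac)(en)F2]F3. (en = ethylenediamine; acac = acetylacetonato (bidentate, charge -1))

(acetylacetonato)(ethylenediamine)difluorotungsten(VI) fluoride

The 3 fluoride counter-ions carry a total charge of -3, so each complex ion is 3+.
Ligand charges: 1×ethylenediamine (neutral), 1×acetylacetonato (-1 each), 2×fluoro (-1 each); total -3. So W + (-3) = 3+, giving W = +6.
Ligands are named alphabetically: acetylacetonato before ethylenediamine before fluoro.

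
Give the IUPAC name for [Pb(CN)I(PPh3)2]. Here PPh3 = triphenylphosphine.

cyanoiodobis(triphenylphosphine)lead(II)

There is no counter-ion, so the complex is neutral overall.
Ligand charges: 1×cyano (-1 each), 1×iodo (-1 each), 2×triphenylphosphine (neutral); total -2. So Pb + (-2) = 0, giving Pb = +2.
Ligands are named alphabetically: cyano before iodo before triphenylphosphine.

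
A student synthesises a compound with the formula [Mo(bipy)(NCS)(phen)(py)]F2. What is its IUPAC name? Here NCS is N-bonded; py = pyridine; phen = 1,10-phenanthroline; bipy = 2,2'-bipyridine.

(2,2'-bipyridine)isothiocyanato(1,10-phenanthroline)(pyridine)molybdenum(III) fluoride

The 2 fluoride counter-ions carry a total charge of -2, so each complex ion is 2+.
Ligand charges: 1×isothiocyanato (-1 each), 1×pyridine (neutral), 1×1,10-phenanthroline (neutral), 1×2,2'-bipyridine (neutral); total -1. So Mo + (-1) = 2+, giving Mo = +3.
Ligands are named alphabetically: bipyridine before isothiocyanato before phenanthroline before pyridine.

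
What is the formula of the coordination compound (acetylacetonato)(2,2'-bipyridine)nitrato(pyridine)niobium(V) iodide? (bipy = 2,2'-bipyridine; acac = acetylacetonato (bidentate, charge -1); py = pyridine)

Ligands: 1 2,2'-bipyridine (bipy, neutral), 1 acetylacetonato (acac, -1), 1 nitrato (NO3, -1), 1 pyridine (py, neutral). Ligand charge sum = -2.
With Nb in oxidation state +5, the complex ion is [Nb...]^3+.
Charge balance with iodide (-1) requires 1 complex ion per 3 iodide.

[Nb(acac)(bipy)(NO3)(py)]I3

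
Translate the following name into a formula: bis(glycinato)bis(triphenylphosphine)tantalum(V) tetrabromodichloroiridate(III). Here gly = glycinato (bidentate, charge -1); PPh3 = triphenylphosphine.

[Ta(gly)2(PPh3)2][IrBr4Cl2]

Cation [Ta…]: ligand charges -2, Ta(V) ⇒ ion charge 3+.
Anion [Ir…]: ligand charges -6, Ir(III) ⇒ ion charge 3−.
One 3+ cation balances one 3− anion.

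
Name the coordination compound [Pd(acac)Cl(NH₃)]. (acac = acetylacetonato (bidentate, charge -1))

(acetylacetonato)amminechloropalladium(II)

There is no counter-ion, so the complex is neutral overall.
Ligand charges: 1×chloro (-1 each), 1×acetylacetonato (-1 each), 1×ammine (neutral); total -2. So Pd + (-2) = 0, giving Pd = +2.
Ligands are named alphabetically: acetylacetonato before ammine before chloro.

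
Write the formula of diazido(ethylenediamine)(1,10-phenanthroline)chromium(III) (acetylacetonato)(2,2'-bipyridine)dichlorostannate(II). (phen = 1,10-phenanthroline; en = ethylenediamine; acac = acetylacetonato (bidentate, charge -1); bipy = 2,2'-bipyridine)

Cation [Cr…]: ligand charges -2, Cr(III) ⇒ ion charge 1+.
Anion [Sn…]: ligand charges -3, Sn(II) ⇒ ion charge 1−.

[Cr(en)(N3)2(phen)][Sn(acac)(bipy)Cl2]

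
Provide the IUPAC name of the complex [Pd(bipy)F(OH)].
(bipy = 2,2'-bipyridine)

There is no counter-ion, so the complex is neutral overall.
Ligand charges: 1×fluoro (-1 each), 1×2,2'-bipyridine (neutral), 1×hydroxo (-1 each); total -2. So Pd + (-2) = 0, giving Pd = +2.
Ligands are named alphabetically: bipyridine before fluoro before hydroxo.

(2,2'-bipyridine)fluorohydroxopalladium(II)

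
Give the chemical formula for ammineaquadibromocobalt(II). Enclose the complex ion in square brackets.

Ligands: 2 bromo (Br, -1), 1 ammine (NH3, neutral), 1 aqua (H2O, neutral). Ligand charge sum = -2.
With Co in oxidation state +2, the complex ion is [Co...].

[CoBr2(H2O)(NH3)]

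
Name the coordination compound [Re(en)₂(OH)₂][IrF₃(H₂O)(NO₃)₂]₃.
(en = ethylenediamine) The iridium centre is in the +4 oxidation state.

bis(ethylenediamine)dihydroxorhenium(V) aquatrifluorodinitratoiridate(IV)

Ir is given as +4; the anion's ligand charges sum to -5, so the complex anion is 1−.
With 3 anions per cation, the cation must be 3×1 = 3+.
Cation: ligand charges sum to -2; for the ion to be 3+, Re = +5.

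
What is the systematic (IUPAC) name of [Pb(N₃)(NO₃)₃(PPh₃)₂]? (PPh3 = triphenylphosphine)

azidotrinitratobis(triphenylphosphine)lead(IV)

There is no counter-ion, so the complex is neutral overall.
Ligand charges: 1×azido (-1 each), 2×triphenylphosphine (neutral), 3×nitrato (-1 each); total -4. So Pb + (-4) = 0, giving Pb = +4.
Ligands are named alphabetically: azido before nitrato before triphenylphosphine.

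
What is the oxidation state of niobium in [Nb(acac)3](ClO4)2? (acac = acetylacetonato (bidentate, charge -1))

+5

2 perchlorate outside the brackets (-1 each) → the complex ion is 2+.
Ligand charges: 3×acac = -3; sum -3.
Nb + (-3) = 2+ ⇒ Nb is +5.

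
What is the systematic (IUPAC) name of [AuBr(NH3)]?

amminebromogold(I)

There is no counter-ion, so the complex is neutral overall.
Ligand charges: 1×bromo (-1 each), 1×ammine (neutral); total -1. So Au + (-1) = 0, giving Au = +1.
Ligands are named alphabetically: ammine before bromo.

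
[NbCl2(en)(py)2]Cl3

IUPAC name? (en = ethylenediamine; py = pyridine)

The 3 chloride counter-ions carry a total charge of -3, so each complex ion is 3+.
Ligand charges: 1×ethylenediamine (neutral), 2×pyridine (neutral), 2×chloro (-1 each); total -2. So Nb + (-2) = 3+, giving Nb = +5.
Ligands are named alphabetically: chloro before ethylenediamine before pyridine.

dichloro(ethylenediamine)bis(pyridine)niobium(V) chloride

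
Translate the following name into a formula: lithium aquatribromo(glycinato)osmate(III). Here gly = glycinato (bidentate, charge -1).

Ligands: 1 aqua (H2O, neutral), 1 glycinato (gly, -1), 3 bromo (Br, -1). Ligand charge sum = -4.
With Os in oxidation state +3, the complex ion is [Os...]^1−.
Charge balance with lithium (+1) requires 1 complex ion per 1 lithium.

Li[OsBr3(gly)(H2O)]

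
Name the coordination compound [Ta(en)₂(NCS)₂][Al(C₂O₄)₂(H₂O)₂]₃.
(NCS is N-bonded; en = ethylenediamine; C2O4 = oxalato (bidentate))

bis(ethylenediamine)diisothiocyanatotantalum(V) diaquadioxalatoaluminate(III)

Both ions are complex: the cation is named first with the plain metal name, the anion second with the -ate form; each ion's ligands are alphabetised independently.
Aluminium is always +3 in its complexes; the anion's ligand charges sum to -4, so the complex anion is 1−.
With 3 anions per cation, the cation must be 3×1 = 3+.
Cation: ligand charges sum to -2; for the ion to be 3+, Ta = +5.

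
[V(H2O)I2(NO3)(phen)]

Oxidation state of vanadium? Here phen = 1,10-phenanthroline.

+3

No counter-ion: the bracketed complex is neutral.
Ligand charges: 2×I = -2; 1×phen neutral; 1×NO3 = -1; 1×H2O neutral; sum -3.
V + (-3) = 0 ⇒ V is +3.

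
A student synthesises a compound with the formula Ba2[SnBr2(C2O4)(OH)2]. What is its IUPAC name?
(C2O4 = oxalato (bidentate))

The 2 barium counter-ions carry a total charge of +4, so each complex ion is 4−.
Ligand charges: 2×bromo (-1 each), 1×oxalato (-2 each), 2×hydroxo (-1 each); total -6. So Sn + (-6) = 4−, giving Sn = +2.
Ligands are named alphabetically: bromo before hydroxo before oxalato.
The complex ion is anionic, so tin takes the -ate form stannate(II).

barium dibromodihydroxooxalatostannate(II)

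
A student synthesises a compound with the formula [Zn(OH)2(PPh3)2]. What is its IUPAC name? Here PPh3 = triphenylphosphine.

There is no counter-ion, so the complex is neutral overall.
Ligand charges: 2×triphenylphosphine (neutral), 2×hydroxo (-1 each); total -2. So Zn + (-2) = 0, giving Zn = +2.
Ligands are named alphabetically: hydroxo before triphenylphosphine.

dihydroxobis(triphenylphosphine)zinc(II)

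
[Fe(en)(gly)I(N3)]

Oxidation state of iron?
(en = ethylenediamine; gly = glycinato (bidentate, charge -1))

No counter-ion: the bracketed complex is neutral.
Ligand charges: 1×I = -1; 1×en neutral; 1×N3 = -1; 1×gly = -1; sum -3.
Fe + (-3) = 0 ⇒ Fe is +3.

+3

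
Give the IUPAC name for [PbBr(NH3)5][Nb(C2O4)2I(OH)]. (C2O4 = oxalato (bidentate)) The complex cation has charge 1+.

The complex cation is given as 1+; its ligand charges sum to -1, so Pb = +2.
A 1:1 salt means the anion carries the equal and opposite charge, 1−.
Anion: ligand charges sum to -6; for the ion to be 1−, Nb = +5.

pentaamminebromolead(II) hydroxoiododioxalatoniobate(V)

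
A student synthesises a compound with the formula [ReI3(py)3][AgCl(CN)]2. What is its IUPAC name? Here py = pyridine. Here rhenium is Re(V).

triiodotris(pyridine)rhenium(V) chlorocyanoargentate(I)

Both ions are complex: the cation is named first with the plain metal name, the anion second with the -ate form; each ion's ligands are alphabetised independently.
Re is given as +5; the cation's ligand charges sum to -3, so the complex cation is 2+.
With 2 anions per cation, each anion must be 2/2 = 1−.
Anion: ligand charges sum to -2; for the ion to be 1−, Ag = +1.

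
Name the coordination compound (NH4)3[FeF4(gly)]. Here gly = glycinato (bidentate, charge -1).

The 3 ammonium counter-ions carry a total charge of +3, so each complex ion is 3−.
Ligand charges: 4×fluoro (-1 each), 1×glycinato (-1 each); total -5. So Fe + (-5) = 3−, giving Fe = +2.
Ligands are named alphabetically: fluoro before glycinato.
The complex ion is anionic, so iron takes the -ate form ferrate(II).

ammonium tetrafluoro(glycinato)ferrate(II)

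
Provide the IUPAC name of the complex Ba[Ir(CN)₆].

barium hexacyanoiridate(IV)

The 1 barium counter-ion carries a total charge of +2, so each complex ion is 2−.
Ligand charges: 6×cyano (-1 each); total -6. So Ir + (-6) = 2−, giving Ir = +4.
The complex ion is anionic, so iridium takes the -ate form iridate(IV).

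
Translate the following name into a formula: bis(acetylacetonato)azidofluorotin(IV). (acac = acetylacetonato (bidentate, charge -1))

Ligands: 2 acetylacetonato (acac, -1), 1 azido (N3, -1), 1 fluoro (F, -1). Ligand charge sum = -4.
With Sn in oxidation state +4, the complex ion is [Sn...].

[Sn(acac)2F(N3)]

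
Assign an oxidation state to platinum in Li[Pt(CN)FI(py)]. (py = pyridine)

1 lithium outside the brackets (+1 each) → the complex ion is 1−.
Ligand charges: 1×I = -1; 1×py neutral; 1×CN = -1; 1×F = -1; sum -3.
Pt + (-3) = 1− ⇒ Pt is +2.

+2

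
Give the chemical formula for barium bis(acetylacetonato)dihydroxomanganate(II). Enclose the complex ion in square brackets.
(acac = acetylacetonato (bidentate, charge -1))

Ba[Mn(acac)2(OH)2]

Ligands: 2 hydroxo (OH, -1), 2 acetylacetonato (acac, -1). Ligand charge sum = -4.
Charge balance with barium (+2) requires 1 complex ion per 1 barium.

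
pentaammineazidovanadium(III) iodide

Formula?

[V(N3)(NH3)5]I2

Ligands: 5 ammine (NH3, neutral), 1 azido (N3, -1). Ligand charge sum = -1.
With V in oxidation state +3, the complex ion is [V...]^2+.
Charge balance with iodide (-1) requires 1 complex ion per 2 iodide.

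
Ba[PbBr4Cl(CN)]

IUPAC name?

barium tetrabromochlorocyanoplumbate(IV)

The 1 barium counter-ion carries a total charge of +2, so each complex ion is 2−.
Ligand charges: 1×cyano (-1 each), 4×bromo (-1 each), 1×chloro (-1 each); total -6. So Pb + (-6) = 2−, giving Pb = +4.
Ligands are named alphabetically: bromo before chloro before cyano.
The complex ion is anionic, so lead takes the -ate form plumbate(IV).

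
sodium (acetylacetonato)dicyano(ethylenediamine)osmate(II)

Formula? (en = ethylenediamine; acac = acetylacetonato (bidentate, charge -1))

Ligands: 1 ethylenediamine (en, neutral), 1 acetylacetonato (acac, -1), 2 cyano (CN, -1). Ligand charge sum = -3.
With Os in oxidation state +2, the complex ion is [Os...]^1−.
Charge balance with sodium (+1) requires 1 complex ion per 1 sodium.

Na[Os(acac)(CN)2(en)]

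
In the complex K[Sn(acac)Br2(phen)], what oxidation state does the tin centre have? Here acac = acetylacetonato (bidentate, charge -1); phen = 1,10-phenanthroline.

1 potassium outside the brackets (+1 each) → the complex ion is 1−.
Ligand charges: 1×acac = -1; 1×phen neutral; 2×Br = -2; sum -3.
Sn + (-3) = 1− ⇒ Sn is +2.

+2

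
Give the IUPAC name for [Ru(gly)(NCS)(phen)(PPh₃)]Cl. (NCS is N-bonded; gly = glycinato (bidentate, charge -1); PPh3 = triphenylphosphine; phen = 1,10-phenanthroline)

The 1 chloride counter-ion carries a total charge of -1, so each complex ion is 1+.
Ligand charges: 1×isothiocyanato (-1 each), 1×glycinato (-1 each), 1×triphenylphosphine (neutral), 1×1,10-phenanthroline (neutral); total -2. So Ru + (-2) = 1+, giving Ru = +3.
Ligands are named alphabetically: glycinato before isothiocyanato before phenanthroline before triphenylphosphine.

(glycinato)isothiocyanato(1,10-phenanthroline)(triphenylphosphine)ruthenium(III) chloride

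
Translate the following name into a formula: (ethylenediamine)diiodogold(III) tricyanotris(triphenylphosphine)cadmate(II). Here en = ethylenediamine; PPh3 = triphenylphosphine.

[Au(en)I2][Cd(CN)3(PPh3)3]

Cation [Au…]: ligand charges -2, Au(III) ⇒ ion charge 1+.
Anion [Cd…]: ligand charges -3, Cd(II) ⇒ ion charge 1−.
One 1+ cation balances one 1− anion.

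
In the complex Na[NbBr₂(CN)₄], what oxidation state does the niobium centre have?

+5

1 sodium outside the brackets (+1 each) → the complex ion is 1−.
Ligand charges: 4×CN = -4; 2×Br = -2; sum -6.
Nb + (-6) = 1− ⇒ Nb is +5.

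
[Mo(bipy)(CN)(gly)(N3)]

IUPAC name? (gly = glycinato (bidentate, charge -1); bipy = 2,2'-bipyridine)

There is no counter-ion, so the complex is neutral overall.
Ligand charges: 1×glycinato (-1 each), 1×azido (-1 each), 1×2,2'-bipyridine (neutral), 1×cyano (-1 each); total -3. So Mo + (-3) = 0, giving Mo = +3.
Ligands are named alphabetically: azido before bipyridine before cyano before glycinato.

azido(2,2'-bipyridine)cyano(glycinato)molybdenum(III)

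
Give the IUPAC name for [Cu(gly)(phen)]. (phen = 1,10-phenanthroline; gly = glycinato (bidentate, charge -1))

There is no counter-ion, so the complex is neutral overall.
Ligand charges: 1×1,10-phenanthroline (neutral), 1×glycinato (-1 each); total -1. So Cu + (-1) = 0, giving Cu = +1.
Ligands are named alphabetically: glycinato before phenanthroline.

(glycinato)(1,10-phenanthroline)copper(I)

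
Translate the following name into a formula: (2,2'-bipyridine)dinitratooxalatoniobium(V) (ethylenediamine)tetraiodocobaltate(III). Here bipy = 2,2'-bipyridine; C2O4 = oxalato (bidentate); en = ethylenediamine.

[Nb(bipy)(C2O4)(NO3)2][Co(en)I4]

Cation [Nb…]: ligand charges -4, Nb(V) ⇒ ion charge 1+.
Anion [Co…]: ligand charges -4, Co(III) ⇒ ion charge 1−.
One 1+ cation balances one 1− anion.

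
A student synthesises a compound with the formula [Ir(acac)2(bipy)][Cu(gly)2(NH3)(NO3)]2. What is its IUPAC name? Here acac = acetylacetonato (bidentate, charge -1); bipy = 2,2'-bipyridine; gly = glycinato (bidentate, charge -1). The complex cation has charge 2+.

Both ions are complex: the cation is named first with the plain metal name, the anion second with the -ate form; each ion's ligands are alphabetised independently.
The complex cation is given as 2+; its ligand charges sum to -2, so Ir = +4.
With 2 anions per cation, each anion must be 2/2 = 1−.
Anion: ligand charges sum to -3; for the ion to be 1−, Cu = +2.

bis(acetylacetonato)(2,2'-bipyridine)iridium(IV) amminebis(glycinato)nitratocuprate(II)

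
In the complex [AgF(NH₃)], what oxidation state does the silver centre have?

+1

No counter-ion: the bracketed complex is neutral.
Ligand charges: 1×F = -1; 1×NH3 neutral; sum -1.
Ag + (-1) = 0 ⇒ Ag is +1.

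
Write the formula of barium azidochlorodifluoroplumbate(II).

Ba[PbClF2(N3)]

Ligands: 1 azido (N3, -1), 2 fluoro (F, -1), 1 chloro (Cl, -1). Ligand charge sum = -4.
With Pb in oxidation state +2, the complex ion is [Pb...]^2−.
Charge balance with barium (+2) requires 1 complex ion per 1 barium.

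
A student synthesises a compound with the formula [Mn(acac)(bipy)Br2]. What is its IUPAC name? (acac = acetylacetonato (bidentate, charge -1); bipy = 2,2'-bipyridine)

There is no counter-ion, so the complex is neutral overall.
Ligand charges: 2×bromo (-1 each), 1×acetylacetonato (-1 each), 1×2,2'-bipyridine (neutral); total -3. So Mn + (-3) = 0, giving Mn = +3.
Ligands are named alphabetically: acetylacetonato before bipyridine before bromo.

(acetylacetonato)(2,2'-bipyridine)dibromomanganese(III)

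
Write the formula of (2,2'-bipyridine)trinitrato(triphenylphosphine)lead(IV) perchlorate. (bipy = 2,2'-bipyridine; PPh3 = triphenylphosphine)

[Pb(bipy)(NO3)3(PPh3)]ClO4

Ligands: 3 nitrato (NO3, -1), 1 2,2'-bipyridine (bipy, neutral), 1 triphenylphosphine (PPh3, neutral). Ligand charge sum = -3.
With Pb in oxidation state +4, the complex ion is [Pb...]^1+.
Charge balance with perchlorate (-1) requires 1 complex ion per 1 perchlorate.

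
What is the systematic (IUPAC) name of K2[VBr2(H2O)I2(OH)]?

potassium aquadibromohydroxodiiodovanadate(III)

The 2 potassium counter-ions carry a total charge of +2, so each complex ion is 2−.
Ligand charges: 2×bromo (-1 each), 2×iodo (-1 each), 1×hydroxo (-1 each), 1×aqua (neutral); total -5. So V + (-5) = 2−, giving V = +3.
Ligands are named alphabetically: aqua before bromo before hydroxo before iodo.
The complex ion is anionic, so vanadium takes the -ate form vanadate(III).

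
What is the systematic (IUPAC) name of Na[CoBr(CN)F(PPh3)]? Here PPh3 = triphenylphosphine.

sodium bromocyanofluoro(triphenylphosphine)cobaltate(II)

The 1 sodium counter-ion carries a total charge of +1, so each complex ion is 1−.
Ligand charges: 1×bromo (-1 each), 1×fluoro (-1 each), 1×triphenylphosphine (neutral), 1×cyano (-1 each); total -3. So Co + (-3) = 1−, giving Co = +2.
Ligands are named alphabetically: bromo before cyano before fluoro before triphenylphosphine.
The complex ion is anionic, so cobalt takes the -ate form cobaltate(II).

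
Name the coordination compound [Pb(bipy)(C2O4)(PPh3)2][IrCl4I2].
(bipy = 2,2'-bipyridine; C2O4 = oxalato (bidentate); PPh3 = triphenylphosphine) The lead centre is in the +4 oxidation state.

(2,2'-bipyridine)oxalatobis(triphenylphosphine)lead(IV) tetrachlorodiiodoiridate(IV)

Pb is given as +4; the cation's ligand charges sum to -2, so the complex cation is 2+.
A 1:1 salt means the anion carries the equal and opposite charge, 2−.
Anion: ligand charges sum to -6; for the ion to be 2−, Ir = +4.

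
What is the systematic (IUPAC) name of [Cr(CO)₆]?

hexacarbonylchromium(0)

There is no counter-ion, so the complex is neutral overall.
Ligand charges: 6×carbonyl (neutral); total 0. So Cr + (0) = 0, giving Cr = 0.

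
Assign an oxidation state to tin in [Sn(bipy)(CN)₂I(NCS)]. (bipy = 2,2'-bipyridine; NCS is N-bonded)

+4

No counter-ion: the bracketed complex is neutral.
Ligand charges: 1×bipy neutral; 2×CN = -2; 1×I = -1; 1×NCS = -1; sum -4.
Sn + (-4) = 0 ⇒ Sn is +4.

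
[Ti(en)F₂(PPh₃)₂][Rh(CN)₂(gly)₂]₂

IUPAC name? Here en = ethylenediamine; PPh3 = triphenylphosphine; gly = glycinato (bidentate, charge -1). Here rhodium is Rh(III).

(ethylenediamine)difluorobis(triphenylphosphine)titanium(IV) dicyanobis(glycinato)rhodate(III)

Both ions are complex: the cation is named first with the plain metal name, the anion second with the -ate form; each ion's ligands are alphabetised independently.
Rh is given as +3; the anion's ligand charges sum to -4, so the complex anion is 1−.
With 2 anions per cation, the cation must be 2×1 = 2+.
Cation: ligand charges sum to -2; for the ion to be 2+, Ti = +4.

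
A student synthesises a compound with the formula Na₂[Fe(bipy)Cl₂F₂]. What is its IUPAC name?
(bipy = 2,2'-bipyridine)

sodium (2,2'-bipyridine)dichlorodifluoroferrate(II)

The 2 sodium counter-ions carry a total charge of +2, so each complex ion is 2−.
Ligand charges: 2×fluoro (-1 each), 1×2,2'-bipyridine (neutral), 2×chloro (-1 each); total -4. So Fe + (-4) = 2−, giving Fe = +2.
Ligands are named alphabetically: bipyridine before chloro before fluoro.
The complex ion is anionic, so iron takes the -ate form ferrate(II).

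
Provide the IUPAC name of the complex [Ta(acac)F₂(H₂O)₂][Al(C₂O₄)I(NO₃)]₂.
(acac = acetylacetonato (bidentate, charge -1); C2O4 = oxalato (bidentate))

Aluminium is always +3 in its complexes; the anion's ligand charges sum to -4, so the complex anion is 1−.
With 2 anions per cation, the cation must be 2×1 = 2+.
Cation: ligand charges sum to -3; for the ion to be 2+, Ta = +5.

(acetylacetonato)diaquadifluorotantalum(V) iodonitratooxalatoaluminate(III)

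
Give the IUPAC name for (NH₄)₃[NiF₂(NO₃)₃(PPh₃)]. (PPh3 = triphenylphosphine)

ammonium difluorotrinitrato(triphenylphosphine)nickelate(II)

The 3 ammonium counter-ions carry a total charge of +3, so each complex ion is 3−.
Ligand charges: 1×triphenylphosphine (neutral), 3×nitrato (-1 each), 2×fluoro (-1 each); total -5. So Ni + (-5) = 3−, giving Ni = +2.
The complex ion is anionic, so nickel takes the -ate form nickelate(II).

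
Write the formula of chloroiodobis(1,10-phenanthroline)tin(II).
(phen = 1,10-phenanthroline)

[SnClI(phen)2]

Ligands: 1 iodo (I, -1), 1 chloro (Cl, -1), 2 1,10-phenanthroline (phen, neutral). Ligand charge sum = -2.
With Sn in oxidation state +2, the complex ion is [Sn...].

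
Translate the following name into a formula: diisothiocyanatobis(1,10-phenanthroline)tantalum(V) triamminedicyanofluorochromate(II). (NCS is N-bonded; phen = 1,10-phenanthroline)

Cation [Ta…]: ligand charges -2, Ta(V) ⇒ ion charge 3+.
Anion [Cr…]: ligand charges -3, Cr(II) ⇒ ion charge 1−.

[Ta(NCS)2(phen)2][Cr(CN)2F(NH3)3]3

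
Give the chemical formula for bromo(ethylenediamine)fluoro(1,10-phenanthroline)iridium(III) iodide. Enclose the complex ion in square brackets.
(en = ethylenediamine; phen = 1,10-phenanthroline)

[IrBr(en)F(phen)]I

Ligands: 1 bromo (Br, -1), 1 ethylenediamine (en, neutral), 1 1,10-phenanthroline (phen, neutral), 1 fluoro (F, -1). Ligand charge sum = -2.
Charge balance with iodide (-1) requires 1 complex ion per 1 iodide.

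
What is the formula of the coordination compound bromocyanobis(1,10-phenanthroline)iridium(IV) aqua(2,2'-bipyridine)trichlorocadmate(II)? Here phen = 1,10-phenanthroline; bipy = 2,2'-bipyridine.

[IrBr(CN)(phen)2][Cd(bipy)Cl3(H2O)]2

Cation [Ir…]: ligand charges -2, Ir(IV) ⇒ ion charge 2+.
Anion [Cd…]: ligand charges -3, Cd(II) ⇒ ion charge 1−.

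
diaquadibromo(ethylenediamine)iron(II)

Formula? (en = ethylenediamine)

[FeBr2(en)(H2O)2]

Ligands: 1 ethylenediamine (en, neutral), 2 bromo (Br, -1), 2 aqua (H2O, neutral). Ligand charge sum = -2.
With Fe in oxidation state +2, the complex ion is [Fe...].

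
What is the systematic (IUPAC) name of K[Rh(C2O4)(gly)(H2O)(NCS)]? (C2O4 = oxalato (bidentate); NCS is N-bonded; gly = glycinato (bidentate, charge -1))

potassium aqua(glycinato)isothiocyanatooxalatorhodate(III)

The 1 potassium counter-ion carries a total charge of +1, so each complex ion is 1−.
Ligand charges: 1×aqua (neutral), 1×oxalato (-2 each), 1×isothiocyanato (-1 each), 1×glycinato (-1 each); total -4. So Rh + (-4) = 1−, giving Rh = +3.
The complex ion is anionic, so rhodium takes the -ate form rhodate(III).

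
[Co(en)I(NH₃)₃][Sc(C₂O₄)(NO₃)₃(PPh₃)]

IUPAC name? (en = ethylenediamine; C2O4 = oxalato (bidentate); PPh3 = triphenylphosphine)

triammine(ethylenediamine)iodocobalt(III) trinitratooxalato(triphenylphosphine)scandate(III)

Scandium is always +3 in its complexes; the anion's ligand charges sum to -5, so the complex anion is 2−.
A 1:1 salt means the cation carries the equal and opposite charge, 2+.
Cation: ligand charges sum to -1; for the ion to be 2+, Co = +3.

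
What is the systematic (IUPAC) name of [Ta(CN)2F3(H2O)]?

There is no counter-ion, so the complex is neutral overall.
Ligand charges: 1×aqua (neutral), 2×cyano (-1 each), 3×fluoro (-1 each); total -5. So Ta + (-5) = 0, giving Ta = +5.
Ligands are named alphabetically: aqua before cyano before fluoro.

aquadicyanotrifluorotantalum(V)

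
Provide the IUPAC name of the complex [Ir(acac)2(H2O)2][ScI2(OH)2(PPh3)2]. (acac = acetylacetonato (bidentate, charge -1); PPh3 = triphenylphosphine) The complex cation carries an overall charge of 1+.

bis(acetylacetonato)diaquairidium(III) dihydroxodiiodobis(triphenylphosphine)scandate(III)

The complex cation is given as 1+; its ligand charges sum to -2, so Ir = +3.
A 1:1 salt means the anion carries the equal and opposite charge, 1−.
Anion: ligand charges sum to -4; for the ion to be 1−, Sc = +3.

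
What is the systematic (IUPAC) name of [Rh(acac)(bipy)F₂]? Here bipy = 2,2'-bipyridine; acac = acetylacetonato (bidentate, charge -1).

(acetylacetonato)(2,2'-bipyridine)difluororhodium(III)

There is no counter-ion, so the complex is neutral overall.
Ligand charges: 1×2,2'-bipyridine (neutral), 1×acetylacetonato (-1 each), 2×fluoro (-1 each); total -3. So Rh + (-3) = 0, giving Rh = +3.
Ligands are named alphabetically: acetylacetonato before bipyridine before fluoro.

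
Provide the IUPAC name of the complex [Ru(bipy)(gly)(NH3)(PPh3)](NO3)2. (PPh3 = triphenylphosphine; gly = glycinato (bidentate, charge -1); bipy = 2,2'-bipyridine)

ammine(2,2'-bipyridine)(glycinato)(triphenylphosphine)ruthenium(III) nitrate

The 2 nitrate counter-ions carry a total charge of -2, so each complex ion is 2+.
Ligand charges: 1×triphenylphosphine (neutral), 1×ammine (neutral), 1×glycinato (-1 each), 1×2,2'-bipyridine (neutral); total -1. So Ru + (-1) = 2+, giving Ru = +3.
Ligands are named alphabetically: ammine before bipyridine before glycinato before triphenylphosphine.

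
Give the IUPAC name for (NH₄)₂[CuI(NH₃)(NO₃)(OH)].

The 2 ammonium counter-ions carry a total charge of +2, so each complex ion is 2−.
Ligand charges: 1×ammine (neutral), 1×hydroxo (-1 each), 1×nitrato (-1 each), 1×iodo (-1 each); total -3. So Cu + (-3) = 2−, giving Cu = +1.
Ligands are named alphabetically: ammine before hydroxo before iodo before nitrato.
The complex ion is anionic, so copper takes the -ate form cuprate(I).

ammonium amminehydroxoiodonitratocuprate(I)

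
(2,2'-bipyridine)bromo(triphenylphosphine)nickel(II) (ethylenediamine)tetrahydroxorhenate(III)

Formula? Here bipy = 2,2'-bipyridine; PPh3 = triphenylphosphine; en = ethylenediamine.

[Ni(bipy)Br(PPh3)][Re(en)(OH)4]

Cation [Ni…]: ligand charges -1, Ni(II) ⇒ ion charge 1+.
Anion [Re…]: ligand charges -4, Re(III) ⇒ ion charge 1−.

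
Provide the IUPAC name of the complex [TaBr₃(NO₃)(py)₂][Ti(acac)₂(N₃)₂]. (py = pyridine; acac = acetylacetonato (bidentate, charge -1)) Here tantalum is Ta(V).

Ta is given as +5; the cation's ligand charges sum to -4, so the complex cation is 1+.
A 1:1 salt means the anion carries the equal and opposite charge, 1−.
Anion: ligand charges sum to -4; for the ion to be 1−, Ti = +3.

tribromonitratobis(pyridine)tantalum(V) bis(acetylacetonato)diazidotitanate(III)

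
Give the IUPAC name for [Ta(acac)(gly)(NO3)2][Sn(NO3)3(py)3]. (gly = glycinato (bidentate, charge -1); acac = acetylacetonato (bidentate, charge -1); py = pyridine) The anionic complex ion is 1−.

(acetylacetonato)(glycinato)dinitratotantalum(V) trinitratotris(pyridine)stannate(II)

The complex anion is given as 1−; its ligand charges sum to -3, so Sn = +2.
A 1:1 salt means the cation carries the equal and opposite charge, 1+.
Cation: ligand charges sum to -4; for the ion to be 1+, Ta = +5.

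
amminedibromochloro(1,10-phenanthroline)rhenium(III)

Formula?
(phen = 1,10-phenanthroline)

Ligands: 1 1,10-phenanthroline (phen, neutral), 1 ammine (NH3, neutral), 2 bromo (Br, -1), 1 chloro (Cl, -1). Ligand charge sum = -3.
With Re in oxidation state +3, the complex ion is [Re...].

[ReBr2Cl(NH3)(phen)]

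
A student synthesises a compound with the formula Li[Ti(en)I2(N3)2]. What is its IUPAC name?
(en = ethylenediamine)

The 1 lithium counter-ion carries a total charge of +1, so each complex ion is 1−.
Ligand charges: 1×ethylenediamine (neutral), 2×azido (-1 each), 2×iodo (-1 each); total -4. So Ti + (-4) = 1−, giving Ti = +3.
The complex ion is anionic, so titanium takes the -ate form titanate(III).

lithium diazido(ethylenediamine)diiodotitanate(III)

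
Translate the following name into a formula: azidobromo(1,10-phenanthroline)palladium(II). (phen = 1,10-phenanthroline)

[PdBr(N3)(phen)]

Ligands: 1 azido (N3, -1), 1 bromo (Br, -1), 1 1,10-phenanthroline (phen, neutral). Ligand charge sum = -2.
With Pd in oxidation state +2, the complex ion is [Pd...].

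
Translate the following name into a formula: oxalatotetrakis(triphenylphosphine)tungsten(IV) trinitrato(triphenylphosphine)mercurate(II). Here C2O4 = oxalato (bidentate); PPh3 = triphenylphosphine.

[W(C2O4)(PPh3)4][Hg(NO3)3(PPh3)]2

Cation [W…]: ligand charges -2, W(IV) ⇒ ion charge 2+.
Anion [Hg…]: ligand charges -3, Hg(II) ⇒ ion charge 1−.
One 2+ cation requires 2 of the 1− anion.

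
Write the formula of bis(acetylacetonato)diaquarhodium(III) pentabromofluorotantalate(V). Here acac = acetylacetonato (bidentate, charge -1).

[Rh(acac)2(H2O)2][TaBr5F]

Cation [Rh…]: ligand charges -2, Rh(III) ⇒ ion charge 1+.
Anion [Ta…]: ligand charges -6, Ta(V) ⇒ ion charge 1−.
One 1+ cation balances one 1− anion.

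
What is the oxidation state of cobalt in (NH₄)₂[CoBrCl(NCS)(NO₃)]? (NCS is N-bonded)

+2

2 ammonium outside the brackets (+1 each) → the complex ion is 2−.
Ligand charges: 1×NO3 = -1; 1×Br = -1; 1×Cl = -1; 1×NCS = -1; sum -4.
Co + (-4) = 2− ⇒ Co is +2.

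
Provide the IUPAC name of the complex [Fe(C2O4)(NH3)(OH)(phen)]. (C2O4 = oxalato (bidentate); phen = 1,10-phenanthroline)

amminehydroxooxalato(1,10-phenanthroline)iron(III)

There is no counter-ion, so the complex is neutral overall.
Ligand charges: 1×ammine (neutral), 1×hydroxo (-1 each), 1×oxalato (-2 each), 1×1,10-phenanthroline (neutral); total -3. So Fe + (-3) = 0, giving Fe = +3.
Ligands are named alphabetically: ammine before hydroxo before oxalato before phenanthroline.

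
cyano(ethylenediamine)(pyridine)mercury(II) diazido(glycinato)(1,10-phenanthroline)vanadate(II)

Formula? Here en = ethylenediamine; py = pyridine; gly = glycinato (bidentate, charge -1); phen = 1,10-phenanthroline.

[Hg(CN)(en)(py)][V(gly)(N3)2(phen)]

Cation [Hg…]: ligand charges -1, Hg(II) ⇒ ion charge 1+.
Anion [V…]: ligand charges -3, V(II) ⇒ ion charge 1−.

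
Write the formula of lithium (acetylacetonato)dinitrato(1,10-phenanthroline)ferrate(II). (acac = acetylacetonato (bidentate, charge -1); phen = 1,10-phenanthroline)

Ligands: 1 acetylacetonato (acac, -1), 2 nitrato (NO3, -1), 1 1,10-phenanthroline (phen, neutral). Ligand charge sum = -3.
With Fe in oxidation state +2, the complex ion is [Fe...]^1−.
Charge balance with lithium (+1) requires 1 complex ion per 1 lithium.

Li[Fe(acac)(NO3)2(phen)]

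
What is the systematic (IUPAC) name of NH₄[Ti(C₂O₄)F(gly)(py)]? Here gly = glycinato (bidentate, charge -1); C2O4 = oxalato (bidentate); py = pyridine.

The 1 ammonium counter-ion carries a total charge of +1, so each complex ion is 1−.
Ligand charges: 1×glycinato (-1 each), 1×fluoro (-1 each), 1×oxalato (-2 each), 1×pyridine (neutral); total -4. So Ti + (-4) = 1−, giving Ti = +3.
Ligands are named alphabetically: fluoro before glycinato before oxalato before pyridine.
The complex ion is anionic, so titanium takes the -ate form titanate(III).

ammonium fluoro(glycinato)oxalato(pyridine)titanate(III)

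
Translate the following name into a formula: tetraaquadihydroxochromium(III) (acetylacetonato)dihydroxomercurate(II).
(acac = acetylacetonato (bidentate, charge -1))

Cation [Cr…]: ligand charges -2, Cr(III) ⇒ ion charge 1+.
Anion [Hg…]: ligand charges -3, Hg(II) ⇒ ion charge 1−.
One 1+ cation balances one 1− anion.

[Cr(H2O)4(OH)2][Hg(acac)(OH)2]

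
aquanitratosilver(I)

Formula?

[Ag(H2O)(NO3)]

Ligands: 1 nitrato (NO3, -1), 1 aqua (H2O, neutral). Ligand charge sum = -1.
With Ag in oxidation state +1, the complex ion is [Ag...].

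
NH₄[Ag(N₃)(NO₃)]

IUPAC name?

The 1 ammonium counter-ion carries a total charge of +1, so each complex ion is 1−.
Ligand charges: 1×nitrato (-1 each), 1×azido (-1 each); total -2. So Ag + (-2) = 1−, giving Ag = +1.
Ligands are named alphabetically: azido before nitrato.
The complex ion is anionic, so silver takes the -ate form argentate(I).

ammonium azidonitratoargentate(I)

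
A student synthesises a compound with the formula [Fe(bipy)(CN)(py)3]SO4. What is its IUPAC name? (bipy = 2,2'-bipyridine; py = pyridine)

(2,2'-bipyridine)cyanotris(pyridine)iron(III) sulfate

The 1 sulfate counter-ion carries a total charge of -2, so each complex ion is 2+.
Ligand charges: 1×cyano (-1 each), 1×2,2'-bipyridine (neutral), 3×pyridine (neutral); total -1. So Fe + (-1) = 2+, giving Fe = +3.
Ligands are named alphabetically: bipyridine before cyano before pyridine.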